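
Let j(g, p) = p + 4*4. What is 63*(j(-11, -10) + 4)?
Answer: 630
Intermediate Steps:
j(g, p) = 16 + p (j(g, p) = p + 16 = 16 + p)
63*(j(-11, -10) + 4) = 63*((16 - 10) + 4) = 63*(6 + 4) = 63*10 = 630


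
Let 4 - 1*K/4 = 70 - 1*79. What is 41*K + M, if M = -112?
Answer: 2020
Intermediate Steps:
K = 52 (K = 16 - 4*(70 - 1*79) = 16 - 4*(70 - 79) = 16 - 4*(-9) = 16 + 36 = 52)
41*K + M = 41*52 - 112 = 2132 - 112 = 2020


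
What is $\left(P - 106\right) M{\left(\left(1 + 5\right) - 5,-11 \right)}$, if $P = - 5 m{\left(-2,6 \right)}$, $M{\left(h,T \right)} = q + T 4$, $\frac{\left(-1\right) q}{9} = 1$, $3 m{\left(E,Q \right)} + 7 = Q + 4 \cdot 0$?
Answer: $\frac{16589}{3} \approx 5529.7$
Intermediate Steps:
$m{\left(E,Q \right)} = - \frac{7}{3} + \frac{Q}{3}$ ($m{\left(E,Q \right)} = - \frac{7}{3} + \frac{Q + 4 \cdot 0}{3} = - \frac{7}{3} + \frac{Q + 0}{3} = - \frac{7}{3} + \frac{Q}{3}$)
$q = -9$ ($q = \left(-9\right) 1 = -9$)
$M{\left(h,T \right)} = -9 + 4 T$ ($M{\left(h,T \right)} = -9 + T 4 = -9 + 4 T$)
$P = \frac{5}{3}$ ($P = - 5 \left(- \frac{7}{3} + \frac{1}{3} \cdot 6\right) = - 5 \left(- \frac{7}{3} + 2\right) = \left(-5\right) \left(- \frac{1}{3}\right) = \frac{5}{3} \approx 1.6667$)
$\left(P - 106\right) M{\left(\left(1 + 5\right) - 5,-11 \right)} = \left(\frac{5}{3} - 106\right) \left(-9 + 4 \left(-11\right)\right) = - \frac{313 \left(-9 - 44\right)}{3} = \left(- \frac{313}{3}\right) \left(-53\right) = \frac{16589}{3}$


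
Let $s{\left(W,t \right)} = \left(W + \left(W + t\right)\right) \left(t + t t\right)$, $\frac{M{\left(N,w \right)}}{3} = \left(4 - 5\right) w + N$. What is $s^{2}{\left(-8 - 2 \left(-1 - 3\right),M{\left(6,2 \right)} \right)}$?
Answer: $3504384$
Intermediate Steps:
$M{\left(N,w \right)} = - 3 w + 3 N$ ($M{\left(N,w \right)} = 3 \left(\left(4 - 5\right) w + N\right) = 3 \left(- w + N\right) = 3 \left(N - w\right) = - 3 w + 3 N$)
$s{\left(W,t \right)} = \left(t + t^{2}\right) \left(t + 2 W\right)$ ($s{\left(W,t \right)} = \left(t + 2 W\right) \left(t + t^{2}\right) = \left(t + t^{2}\right) \left(t + 2 W\right)$)
$s^{2}{\left(-8 - 2 \left(-1 - 3\right),M{\left(6,2 \right)} \right)} = \left(\left(\left(-3\right) 2 + 3 \cdot 6\right) \left(\left(\left(-3\right) 2 + 3 \cdot 6\right) + \left(\left(-3\right) 2 + 3 \cdot 6\right)^{2} + 2 \left(-8 - 2 \left(-1 - 3\right)\right) + 2 \left(-8 - 2 \left(-1 - 3\right)\right) \left(\left(-3\right) 2 + 3 \cdot 6\right)\right)\right)^{2} = \left(\left(-6 + 18\right) \left(\left(-6 + 18\right) + \left(-6 + 18\right)^{2} + 2 \left(-8 - -8\right) + 2 \left(-8 - -8\right) \left(-6 + 18\right)\right)\right)^{2} = \left(12 \left(12 + 12^{2} + 2 \left(-8 + 8\right) + 2 \left(-8 + 8\right) 12\right)\right)^{2} = \left(12 \left(12 + 144 + 2 \cdot 0 + 2 \cdot 0 \cdot 12\right)\right)^{2} = \left(12 \left(12 + 144 + 0 + 0\right)\right)^{2} = \left(12 \cdot 156\right)^{2} = 1872^{2} = 3504384$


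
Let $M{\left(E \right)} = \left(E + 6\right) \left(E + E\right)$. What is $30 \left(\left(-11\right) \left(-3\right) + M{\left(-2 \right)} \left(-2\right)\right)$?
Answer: $1950$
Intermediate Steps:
$M{\left(E \right)} = 2 E \left(6 + E\right)$ ($M{\left(E \right)} = \left(6 + E\right) 2 E = 2 E \left(6 + E\right)$)
$30 \left(\left(-11\right) \left(-3\right) + M{\left(-2 \right)} \left(-2\right)\right) = 30 \left(\left(-11\right) \left(-3\right) + 2 \left(-2\right) \left(6 - 2\right) \left(-2\right)\right) = 30 \left(33 + 2 \left(-2\right) 4 \left(-2\right)\right) = 30 \left(33 - -32\right) = 30 \left(33 + 32\right) = 30 \cdot 65 = 1950$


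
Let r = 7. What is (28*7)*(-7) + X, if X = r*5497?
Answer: 37107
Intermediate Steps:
X = 38479 (X = 7*5497 = 38479)
(28*7)*(-7) + X = (28*7)*(-7) + 38479 = 196*(-7) + 38479 = -1372 + 38479 = 37107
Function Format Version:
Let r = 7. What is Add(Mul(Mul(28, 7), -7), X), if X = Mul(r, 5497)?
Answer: 37107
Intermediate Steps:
X = 38479 (X = Mul(7, 5497) = 38479)
Add(Mul(Mul(28, 7), -7), X) = Add(Mul(Mul(28, 7), -7), 38479) = Add(Mul(196, -7), 38479) = Add(-1372, 38479) = 37107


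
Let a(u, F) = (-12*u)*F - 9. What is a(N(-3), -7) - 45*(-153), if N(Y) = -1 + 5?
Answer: 7212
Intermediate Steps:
N(Y) = 4
a(u, F) = -9 - 12*F*u (a(u, F) = -12*F*u - 9 = -9 - 12*F*u)
a(N(-3), -7) - 45*(-153) = (-9 - 12*(-7)*4) - 45*(-153) = (-9 + 336) + 6885 = 327 + 6885 = 7212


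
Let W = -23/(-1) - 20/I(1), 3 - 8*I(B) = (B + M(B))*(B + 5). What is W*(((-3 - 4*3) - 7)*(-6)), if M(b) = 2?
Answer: 4444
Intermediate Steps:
I(B) = 3/8 - (2 + B)*(5 + B)/8 (I(B) = 3/8 - (B + 2)*(B + 5)/8 = 3/8 - (2 + B)*(5 + B)/8)
W = 101/3 (W = -23/(-1) - 20/(-7/8 - 7/8*1 - ⅛*1²) = -23*(-1) - 20/(-7/8 - 7/8 - ⅛*1) = 23 - 20/(-7/8 - 7/8 - ⅛) = 23 - 20/(-15/8) = 23 - 20*(-8/15) = 23 + 32/3 = 101/3 ≈ 33.667)
W*(((-3 - 4*3) - 7)*(-6)) = 101*(((-3 - 4*3) - 7)*(-6))/3 = 101*(((-3 - 12) - 7)*(-6))/3 = 101*((-15 - 7)*(-6))/3 = 101*(-22*(-6))/3 = (101/3)*132 = 4444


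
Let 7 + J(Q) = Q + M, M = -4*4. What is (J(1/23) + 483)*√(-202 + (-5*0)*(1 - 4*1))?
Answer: 10581*I*√202/23 ≈ 6538.4*I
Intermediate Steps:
M = -16
J(Q) = -23 + Q (J(Q) = -7 + (Q - 16) = -7 + (-16 + Q) = -23 + Q)
(J(1/23) + 483)*√(-202 + (-5*0)*(1 - 4*1)) = ((-23 + 1/23) + 483)*√(-202 + (-5*0)*(1 - 4*1)) = ((-23 + 1/23) + 483)*√(-202 + 0*(1 - 4)) = (-528/23 + 483)*√(-202 + 0*(-3)) = 10581*√(-202 + 0)/23 = 10581*√(-202)/23 = 10581*(I*√202)/23 = 10581*I*√202/23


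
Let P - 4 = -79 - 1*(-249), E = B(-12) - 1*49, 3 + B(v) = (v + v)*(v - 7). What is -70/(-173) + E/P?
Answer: 41036/15051 ≈ 2.7265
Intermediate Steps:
B(v) = -3 + 2*v*(-7 + v) (B(v) = -3 + (v + v)*(v - 7) = -3 + (2*v)*(-7 + v) = -3 + 2*v*(-7 + v))
E = 404 (E = (-3 - 14*(-12) + 2*(-12)**2) - 1*49 = (-3 + 168 + 2*144) - 49 = (-3 + 168 + 288) - 49 = 453 - 49 = 404)
P = 174 (P = 4 + (-79 - 1*(-249)) = 4 + (-79 + 249) = 4 + 170 = 174)
-70/(-173) + E/P = -70/(-173) + 404/174 = -70*(-1/173) + 404*(1/174) = 70/173 + 202/87 = 41036/15051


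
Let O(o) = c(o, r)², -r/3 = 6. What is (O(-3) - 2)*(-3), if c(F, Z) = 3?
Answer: -21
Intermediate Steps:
r = -18 (r = -3*6 = -18)
O(o) = 9 (O(o) = 3² = 9)
(O(-3) - 2)*(-3) = (9 - 2)*(-3) = 7*(-3) = -21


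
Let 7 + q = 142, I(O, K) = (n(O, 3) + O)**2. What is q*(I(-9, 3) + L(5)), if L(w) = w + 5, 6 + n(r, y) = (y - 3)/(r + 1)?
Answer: 31725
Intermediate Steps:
n(r, y) = -6 + (-3 + y)/(1 + r) (n(r, y) = -6 + (y - 3)/(r + 1) = -6 + (-3 + y)/(1 + r))
I(O, K) = (O + (-6 - 6*O)/(1 + O))**2 (I(O, K) = ((-9 + 3 - 6*O)/(1 + O) + O)**2 = ((-6 - 6*O)/(1 + O) + O)**2 = (O + (-6 - 6*O)/(1 + O))**2)
q = 135 (q = -7 + 142 = 135)
L(w) = 5 + w
q*(I(-9, 3) + L(5)) = 135*((36 + (-9)**2 - 12*(-9)) + (5 + 5)) = 135*((36 + 81 + 108) + 10) = 135*(225 + 10) = 135*235 = 31725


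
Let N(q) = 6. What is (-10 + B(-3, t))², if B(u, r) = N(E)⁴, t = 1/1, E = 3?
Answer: 1653796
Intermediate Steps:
t = 1
B(u, r) = 1296 (B(u, r) = 6⁴ = 1296)
(-10 + B(-3, t))² = (-10 + 1296)² = 1286² = 1653796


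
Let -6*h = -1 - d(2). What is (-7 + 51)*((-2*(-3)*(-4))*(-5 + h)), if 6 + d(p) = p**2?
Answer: 5456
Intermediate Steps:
d(p) = -6 + p**2
h = -1/6 (h = -(-1 - (-6 + 2**2))/6 = -(-1 - (-6 + 4))/6 = -(-1 - 1*(-2))/6 = -(-1 + 2)/6 = -1/6*1 = -1/6 ≈ -0.16667)
(-7 + 51)*((-2*(-3)*(-4))*(-5 + h)) = (-7 + 51)*((-2*(-3)*(-4))*(-5 - 1/6)) = 44*((6*(-4))*(-31/6)) = 44*(-24*(-31/6)) = 44*124 = 5456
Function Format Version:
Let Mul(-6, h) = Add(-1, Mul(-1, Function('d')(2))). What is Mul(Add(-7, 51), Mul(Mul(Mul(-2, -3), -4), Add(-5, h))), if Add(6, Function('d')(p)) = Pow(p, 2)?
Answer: 5456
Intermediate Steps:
Function('d')(p) = Add(-6, Pow(p, 2))
h = Rational(-1, 6) (h = Mul(Rational(-1, 6), Add(-1, Mul(-1, Add(-6, Pow(2, 2))))) = Mul(Rational(-1, 6), Add(-1, Mul(-1, Add(-6, 4)))) = Mul(Rational(-1, 6), Add(-1, Mul(-1, -2))) = Mul(Rational(-1, 6), Add(-1, 2)) = Mul(Rational(-1, 6), 1) = Rational(-1, 6) ≈ -0.16667)
Mul(Add(-7, 51), Mul(Mul(Mul(-2, -3), -4), Add(-5, h))) = Mul(Add(-7, 51), Mul(Mul(Mul(-2, -3), -4), Add(-5, Rational(-1, 6)))) = Mul(44, Mul(Mul(6, -4), Rational(-31, 6))) = Mul(44, Mul(-24, Rational(-31, 6))) = Mul(44, 124) = 5456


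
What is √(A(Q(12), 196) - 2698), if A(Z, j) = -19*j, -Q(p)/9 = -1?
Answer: 13*I*√38 ≈ 80.137*I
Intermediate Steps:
Q(p) = 9 (Q(p) = -9*(-1) = 9)
√(A(Q(12), 196) - 2698) = √(-19*196 - 2698) = √(-3724 - 2698) = √(-6422) = 13*I*√38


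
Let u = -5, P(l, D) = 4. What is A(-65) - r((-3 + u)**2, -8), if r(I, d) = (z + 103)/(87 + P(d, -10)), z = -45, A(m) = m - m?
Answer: -58/91 ≈ -0.63736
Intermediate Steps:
A(m) = 0
r(I, d) = 58/91 (r(I, d) = (-45 + 103)/(87 + 4) = 58/91)
A(-65) - r((-3 + u)**2, -8) = 0 - 1*58/91 = 0 - 58/91 = -58/91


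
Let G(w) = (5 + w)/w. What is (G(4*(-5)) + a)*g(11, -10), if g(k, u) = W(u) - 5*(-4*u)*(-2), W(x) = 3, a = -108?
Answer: -172887/4 ≈ -43222.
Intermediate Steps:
g(k, u) = 3 - 40*u (g(k, u) = 3 - 5*(-4*u)*(-2) = 3 - 40*u)
G(w) = (5 + w)/w
(G(4*(-5)) + a)*g(11, -10) = ((5 + 4*(-5))/((4*(-5))) - 108)*(3 - 40*(-10)) = ((5 - 20)/(-20) - 108)*(3 + 400) = (-1/20*(-15) - 108)*403 = (3/4 - 108)*403 = -429/4*403 = -172887/4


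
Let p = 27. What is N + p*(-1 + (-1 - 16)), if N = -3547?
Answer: -4033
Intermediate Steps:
N + p*(-1 + (-1 - 16)) = -3547 + 27*(-1 + (-1 - 16)) = -3547 + 27*(-1 - 17) = -3547 + 27*(-18) = -3547 - 486 = -4033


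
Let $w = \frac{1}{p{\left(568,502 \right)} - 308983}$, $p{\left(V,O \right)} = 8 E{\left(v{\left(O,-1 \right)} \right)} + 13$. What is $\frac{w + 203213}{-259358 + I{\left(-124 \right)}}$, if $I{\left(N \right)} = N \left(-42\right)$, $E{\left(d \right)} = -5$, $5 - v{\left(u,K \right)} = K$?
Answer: $- \frac{62794849129}{78534891500} \approx -0.79958$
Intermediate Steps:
$v{\left(u,K \right)} = 5 - K$
$I{\left(N \right)} = - 42 N$
$p{\left(V,O \right)} = -27$ ($p{\left(V,O \right)} = 8 \left(-5\right) + 13 = -40 + 13 = -27$)
$w = - \frac{1}{309010}$ ($w = \frac{1}{-27 - 308983} = \frac{1}{-309010} = - \frac{1}{309010} \approx -3.2361 \cdot 10^{-6}$)
$\frac{w + 203213}{-259358 + I{\left(-124 \right)}} = \frac{- \frac{1}{309010} + 203213}{-259358 - -5208} = \frac{62794849129}{309010 \left(-259358 + 5208\right)} = \frac{62794849129}{309010 \left(-254150\right)} = \frac{62794849129}{309010} \left(- \frac{1}{254150}\right) = - \frac{62794849129}{78534891500}$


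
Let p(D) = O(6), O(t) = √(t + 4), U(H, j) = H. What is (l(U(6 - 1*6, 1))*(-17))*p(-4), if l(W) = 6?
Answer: -102*√10 ≈ -322.55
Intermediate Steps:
O(t) = √(4 + t)
p(D) = √10 (p(D) = √(4 + 6) = √10)
(l(U(6 - 1*6, 1))*(-17))*p(-4) = (6*(-17))*√10 = -102*√10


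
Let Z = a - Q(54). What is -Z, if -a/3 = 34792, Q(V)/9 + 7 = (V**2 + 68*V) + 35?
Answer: 163920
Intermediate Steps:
Q(V) = 252 + 9*V**2 + 612*V (Q(V) = -63 + 9*((V**2 + 68*V) + 35) = -63 + 9*(35 + V**2 + 68*V) = -63 + (315 + 9*V**2 + 612*V) = 252 + 9*V**2 + 612*V)
a = -104376 (a = -3*34792 = -104376)
Z = -163920 (Z = -104376 - (252 + 9*54**2 + 612*54) = -104376 - (252 + 9*2916 + 33048) = -104376 - (252 + 26244 + 33048) = -104376 - 1*59544 = -104376 - 59544 = -163920)
-Z = -1*(-163920) = 163920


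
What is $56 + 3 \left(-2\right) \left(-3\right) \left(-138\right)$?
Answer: $-2428$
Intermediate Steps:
$56 + 3 \left(-2\right) \left(-3\right) \left(-138\right) = 56 + \left(-6\right) \left(-3\right) \left(-138\right) = 56 + 18 \left(-138\right) = 56 - 2484 = -2428$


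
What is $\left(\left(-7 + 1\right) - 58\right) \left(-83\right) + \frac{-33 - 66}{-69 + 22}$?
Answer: $\frac{249763}{47} \approx 5314.1$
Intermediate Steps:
$\left(\left(-7 + 1\right) - 58\right) \left(-83\right) + \frac{-33 - 66}{-69 + 22} = \left(-6 - 58\right) \left(-83\right) - \frac{99}{-47} = \left(-64\right) \left(-83\right) - - \frac{99}{47} = 5312 + \frac{99}{47} = \frac{249763}{47}$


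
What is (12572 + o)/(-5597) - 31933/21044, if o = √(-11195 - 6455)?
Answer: -443294169/117783268 - 5*I*√706/5597 ≈ -3.7636 - 0.023737*I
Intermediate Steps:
o = 5*I*√706 (o = √(-17650) = 5*I*√706 ≈ 132.85*I)
(12572 + o)/(-5597) - 31933/21044 = (12572 + 5*I*√706)/(-5597) - 31933/21044 = (12572 + 5*I*√706)*(-1/5597) - 31933*1/21044 = (-12572/5597 - 5*I*√706/5597) - 31933/21044 = -443294169/117783268 - 5*I*√706/5597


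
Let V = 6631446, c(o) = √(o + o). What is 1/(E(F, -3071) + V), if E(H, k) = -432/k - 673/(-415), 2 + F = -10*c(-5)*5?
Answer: 15355/101825880391 ≈ 1.5080e-7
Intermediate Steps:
c(o) = √2*√o (c(o) = √(2*o) = √2*√o)
F = -2 - 50*I*√10 (F = -2 - 10*√2*√(-5)*5 = -2 - 10*√2*I*√5*5 = -2 - 10*I*√10*5 = -2 - 50*I*√10 ≈ -2.0 - 158.11*I)
E(H, k) = 673/415 - 432/k (E(H, k) = -432/k - 673*(-1/415) = -432/k + 673/415 = 673/415 - 432/k)
1/(E(F, -3071) + V) = 1/((673/415 - 432/(-3071)) + 6631446) = 1/((673/415 - 432*(-1/3071)) + 6631446) = 1/((673/415 + 432/3071) + 6631446) = 1/(27061/15355 + 6631446) = 1/(101825880391/15355) = 15355/101825880391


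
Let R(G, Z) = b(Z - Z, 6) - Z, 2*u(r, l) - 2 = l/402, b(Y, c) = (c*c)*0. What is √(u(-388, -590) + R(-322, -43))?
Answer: √6991986/402 ≈ 6.5777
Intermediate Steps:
b(Y, c) = 0 (b(Y, c) = c²*0 = 0)
u(r, l) = 1 + l/804 (u(r, l) = 1 + (l/402)/2 = 1 + l/804)
R(G, Z) = -Z (R(G, Z) = 0 - Z = -Z)
√(u(-388, -590) + R(-322, -43)) = √((1 + (1/804)*(-590)) - 1*(-43)) = √((1 - 295/402) + 43) = √(107/402 + 43) = √(17393/402) = √6991986/402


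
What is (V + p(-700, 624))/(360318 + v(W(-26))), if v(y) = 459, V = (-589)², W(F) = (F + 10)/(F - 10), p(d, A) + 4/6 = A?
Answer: 1042633/1082331 ≈ 0.96332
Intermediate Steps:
p(d, A) = -⅔ + A
W(F) = (10 + F)/(-10 + F)
V = 346921
(V + p(-700, 624))/(360318 + v(W(-26))) = (346921 + (-⅔ + 624))/(360318 + 459) = (346921 + 1870/3)/360777 = (1042633/3)*(1/360777) = 1042633/1082331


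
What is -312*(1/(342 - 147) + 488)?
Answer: -761288/5 ≈ -1.5226e+5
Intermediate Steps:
-312*(1/(342 - 147) + 488) = -312*(1/195 + 488) = -312*95161/195 = -761288/5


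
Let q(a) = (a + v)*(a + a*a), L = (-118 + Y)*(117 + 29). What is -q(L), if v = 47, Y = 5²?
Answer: 2494419634686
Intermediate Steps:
Y = 25
L = -13578 (L = (-118 + 25)*(117 + 29) = -93*146 = -13578)
q(a) = (47 + a)*(a + a²) (q(a) = (a + 47)*(a + a*a) = (47 + a)*(a + a²))
-q(L) = -(-13578)*(47 + (-13578)² + 48*(-13578)) = -(-13578)*(47 + 184362084 - 651744) = -(-13578)*183710387 = -1*(-2494419634686) = 2494419634686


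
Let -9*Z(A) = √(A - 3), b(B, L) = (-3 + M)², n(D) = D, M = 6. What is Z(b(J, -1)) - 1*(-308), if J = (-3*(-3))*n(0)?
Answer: 308 - √6/9 ≈ 307.73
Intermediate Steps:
J = 0 (J = -3*(-3)*0 = 9*0 = 0)
b(B, L) = 9 (b(B, L) = (-3 + 6)² = 3² = 9)
Z(A) = -√(-3 + A)/9 (Z(A) = -√(A - 3)/9 = -√(-3 + A)/9)
Z(b(J, -1)) - 1*(-308) = -√(-3 + 9)/9 - 1*(-308) = -√6/9 + 308 = 308 - √6/9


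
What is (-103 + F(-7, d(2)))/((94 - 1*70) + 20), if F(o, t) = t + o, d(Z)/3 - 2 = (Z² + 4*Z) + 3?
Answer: -59/44 ≈ -1.3409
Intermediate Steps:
d(Z) = 15 + 3*Z² + 12*Z (d(Z) = 6 + 3*((Z² + 4*Z) + 3) = 6 + 3*(3 + Z² + 4*Z) = 6 + (9 + 3*Z² + 12*Z) = 15 + 3*Z² + 12*Z)
F(o, t) = o + t
(-103 + F(-7, d(2)))/((94 - 1*70) + 20) = (-103 + (-7 + (15 + 3*2² + 12*2)))/((94 - 1*70) + 20) = (-103 + (-7 + (15 + 3*4 + 24)))/((94 - 70) + 20) = (-103 + (-7 + (15 + 12 + 24)))/(24 + 20) = (-103 + (-7 + 51))/44 = (-103 + 44)*(1/44) = -59*1/44 = -59/44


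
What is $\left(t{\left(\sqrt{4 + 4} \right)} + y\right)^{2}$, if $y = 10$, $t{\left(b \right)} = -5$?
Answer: $25$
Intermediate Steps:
$\left(t{\left(\sqrt{4 + 4} \right)} + y\right)^{2} = \left(-5 + 10\right)^{2} = 5^{2} = 25$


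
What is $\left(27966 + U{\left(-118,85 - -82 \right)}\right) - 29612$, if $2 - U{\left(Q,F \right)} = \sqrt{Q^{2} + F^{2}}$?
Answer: $-1644 - \sqrt{41813} \approx -1848.5$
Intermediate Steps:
$U{\left(Q,F \right)} = 2 - \sqrt{F^{2} + Q^{2}}$ ($U{\left(Q,F \right)} = 2 - \sqrt{Q^{2} + F^{2}} = 2 - \sqrt{F^{2} + Q^{2}}$)
$\left(27966 + U{\left(-118,85 - -82 \right)}\right) - 29612 = \left(27966 + \left(2 - \sqrt{\left(85 - -82\right)^{2} + \left(-118\right)^{2}}\right)\right) - 29612 = \left(27966 + \left(2 - \sqrt{\left(85 + 82\right)^{2} + 13924}\right)\right) - 29612 = \left(27966 + \left(2 - \sqrt{167^{2} + 13924}\right)\right) - 29612 = \left(27966 + \left(2 - \sqrt{27889 + 13924}\right)\right) - 29612 = \left(27966 + \left(2 - \sqrt{41813}\right)\right) - 29612 = \left(27968 - \sqrt{41813}\right) - 29612 = -1644 - \sqrt{41813}$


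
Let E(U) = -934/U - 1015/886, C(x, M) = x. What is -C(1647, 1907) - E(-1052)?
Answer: -191860291/116509 ≈ -1646.7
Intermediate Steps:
E(U) = -1015/886 - 934/U (E(U) = -934/U - 1015*1/886 = -934/U - 1015/886 = -1015/886 - 934/U)
-C(1647, 1907) - E(-1052) = -1*1647 - (-1015/886 - 934/(-1052)) = -1647 - (-1015/886 - 934*(-1/1052)) = -1647 - (-1015/886 + 467/526) = -1647 - 1*(-30032/116509) = -1647 + 30032/116509 = -191860291/116509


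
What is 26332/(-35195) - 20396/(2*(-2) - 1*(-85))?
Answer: -719970112/2850795 ≈ -252.55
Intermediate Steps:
26332/(-35195) - 20396/(2*(-2) - 1*(-85)) = 26332*(-1/35195) - 20396/(-4 + 85) = -26332/35195 - 20396/81 = -719970112/2850795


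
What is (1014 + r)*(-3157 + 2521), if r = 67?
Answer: -687516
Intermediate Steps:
(1014 + r)*(-3157 + 2521) = (1014 + 67)*(-3157 + 2521) = 1081*(-636) = -687516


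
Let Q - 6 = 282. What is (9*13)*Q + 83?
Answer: 33779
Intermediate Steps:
Q = 288 (Q = 6 + 282 = 288)
(9*13)*Q + 83 = (9*13)*288 + 83 = 117*288 + 83 = 33696 + 83 = 33779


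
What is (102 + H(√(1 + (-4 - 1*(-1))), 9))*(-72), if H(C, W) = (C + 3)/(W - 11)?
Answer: -7236 + 36*I*√2 ≈ -7236.0 + 50.912*I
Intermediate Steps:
H(C, W) = (3 + C)/(-11 + W)
(102 + H(√(1 + (-4 - 1*(-1))), 9))*(-72) = (102 + (3 + √(1 + (-4 - 1*(-1))))/(-11 + 9))*(-72) = (102 + (3 + √(1 + (-4 + 1)))/(-2))*(-72) = (102 - (3 + √(1 - 3))/2)*(-72) = (102 - (3 + √(-2))/2)*(-72) = (102 - (3 + I*√2)/2)*(-72) = (102 + (-3/2 - I*√2/2))*(-72) = (201/2 - I*√2/2)*(-72) = -7236 + 36*I*√2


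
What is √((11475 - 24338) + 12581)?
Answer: I*√282 ≈ 16.793*I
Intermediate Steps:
√((11475 - 24338) + 12581) = √(-12863 + 12581) = √(-282) = I*√282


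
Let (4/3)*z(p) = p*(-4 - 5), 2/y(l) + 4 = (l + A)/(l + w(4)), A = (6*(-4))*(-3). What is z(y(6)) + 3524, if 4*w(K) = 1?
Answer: 1493501/424 ≈ 3522.4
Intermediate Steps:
w(K) = ¼ (w(K) = (¼)*1 = ¼)
A = 72 (A = -24*(-3) = 72)
y(l) = 2/(-4 + (72 + l)/(¼ + l)) (y(l) = 2/(-4 + (l + 72)/(l + ¼)) = 2/(-4 + (72 + l)/(¼ + l)))
z(p) = -27*p/4 (z(p) = 3*(p*(-4 - 5))/4 = 3*(p*(-9))/4 = 3*(-9*p)/4 = -27*p/4)
z(y(6)) + 3524 = -27*(-1 - 4*6)/(8*(-71 + 3*6)) + 3524 = -27*(-1 - 24)/(8*(-71 + 18)) + 3524 = -27*(-25)/(8*(-53)) + 3524 = -27*(-1)*(-25)/(8*53) + 3524 = -27/4*25/106 + 3524 = -675/424 + 3524 = 1493501/424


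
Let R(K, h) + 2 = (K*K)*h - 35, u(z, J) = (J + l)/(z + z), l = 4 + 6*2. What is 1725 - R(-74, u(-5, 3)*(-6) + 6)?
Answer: -467602/5 ≈ -93520.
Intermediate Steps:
l = 16 (l = 4 + 12 = 16)
u(z, J) = (16 + J)/(2*z) (u(z, J) = (J + 16)/(z + z) = (16 + J)/((2*z)) = (16 + J)*(1/(2*z)) = (16 + J)/(2*z))
R(K, h) = -37 + h*K² (R(K, h) = -2 + ((K*K)*h - 35) = -2 + (K²*h - 35) = -2 + (h*K² - 35) = -2 + (-35 + h*K²) = -37 + h*K²)
1725 - R(-74, u(-5, 3)*(-6) + 6) = 1725 - (-37 + (((½)*(16 + 3)/(-5))*(-6) + 6)*(-74)²) = 1725 - (-37 + (((½)*(-⅕)*19)*(-6) + 6)*5476) = 1725 - (-37 + (-19/10*(-6) + 6)*5476) = 1725 - (-37 + (57/5 + 6)*5476) = 1725 - (-37 + (87/5)*5476) = 1725 - (-37 + 476412/5) = 1725 - 1*476227/5 = 1725 - 476227/5 = -467602/5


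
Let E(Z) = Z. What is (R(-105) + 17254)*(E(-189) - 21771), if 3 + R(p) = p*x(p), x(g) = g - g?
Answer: -378831960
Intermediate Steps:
x(g) = 0
R(p) = -3 (R(p) = -3 + p*0 = -3 + 0 = -3)
(R(-105) + 17254)*(E(-189) - 21771) = (-3 + 17254)*(-189 - 21771) = 17251*(-21960) = -378831960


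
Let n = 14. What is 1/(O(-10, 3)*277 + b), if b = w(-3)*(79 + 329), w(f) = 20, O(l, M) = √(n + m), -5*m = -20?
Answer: 1360/10867413 - 277*√2/21734826 ≈ 0.00010712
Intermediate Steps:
m = 4 (m = -⅕*(-20) = 4)
O(l, M) = 3*√2 (O(l, M) = √(14 + 4) = √18 = 3*√2)
b = 8160 (b = 20*(79 + 329) = 20*408 = 8160)
1/(O(-10, 3)*277 + b) = 1/((3*√2)*277 + 8160) = 1/(831*√2 + 8160) = 1/(8160 + 831*√2)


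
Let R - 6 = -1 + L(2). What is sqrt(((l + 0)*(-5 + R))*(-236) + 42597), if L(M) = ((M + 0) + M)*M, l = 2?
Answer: sqrt(38821) ≈ 197.03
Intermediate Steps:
L(M) = 2*M**2 (L(M) = (M + M)*M = (2*M)*M = 2*M**2)
R = 13 (R = 6 + (-1 + 2*2**2) = 6 + (-1 + 2*4) = 6 + (-1 + 8) = 6 + 7 = 13)
sqrt(((l + 0)*(-5 + R))*(-236) + 42597) = sqrt(((2 + 0)*(-5 + 13))*(-236) + 42597) = sqrt((2*8)*(-236) + 42597) = sqrt(16*(-236) + 42597) = sqrt(-3776 + 42597) = sqrt(38821)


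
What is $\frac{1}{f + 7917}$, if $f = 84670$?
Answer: $\frac{1}{92587} \approx 1.0801 \cdot 10^{-5}$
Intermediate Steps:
$\frac{1}{f + 7917} = \frac{1}{84670 + 7917} = \frac{1}{92587}$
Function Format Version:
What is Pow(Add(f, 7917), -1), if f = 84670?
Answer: Rational(1, 92587) ≈ 1.0801e-5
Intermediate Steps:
Pow(Add(f, 7917), -1) = Pow(Add(84670, 7917), -1) = Pow(92587, -1) = Rational(1, 92587)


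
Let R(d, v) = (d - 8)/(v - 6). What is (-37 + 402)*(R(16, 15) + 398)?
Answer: 1310350/9 ≈ 1.4559e+5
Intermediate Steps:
R(d, v) = (-8 + d)/(-6 + v)
(-37 + 402)*(R(16, 15) + 398) = (-37 + 402)*((-8 + 16)/(-6 + 15) + 398) = 365*(8/9 + 398) = 365*(3590/9) = 1310350/9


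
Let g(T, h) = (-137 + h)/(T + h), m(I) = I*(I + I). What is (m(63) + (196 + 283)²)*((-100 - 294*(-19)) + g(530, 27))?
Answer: 725333373368/557 ≈ 1.3022e+9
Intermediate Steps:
m(I) = 2*I² (m(I) = I*(2*I) = 2*I²)
g(T, h) = (-137 + h)/(T + h)
(m(63) + (196 + 283)²)*((-100 - 294*(-19)) + g(530, 27)) = (2*63² + (196 + 283)²)*((-100 - 294*(-19)) + (-137 + 27)/(530 + 27)) = (2*3969 + 479²)*((-100 + 5586) - 110/557) = (7938 + 229441)*(5486 + (1/557)*(-110)) = 237379*(5486 - 110/557) = 237379*(3055592/557) = 725333373368/557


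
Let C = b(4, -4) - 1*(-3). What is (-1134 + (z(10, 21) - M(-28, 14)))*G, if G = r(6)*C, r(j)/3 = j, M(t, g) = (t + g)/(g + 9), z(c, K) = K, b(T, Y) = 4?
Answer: -3223710/23 ≈ -1.4016e+5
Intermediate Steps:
M(t, g) = (g + t)/(9 + g)
r(j) = 3*j
C = 7 (C = 4 - 1*(-3) = 4 + 3 = 7)
G = 126 (G = (3*6)*7 = 18*7 = 126)
(-1134 + (z(10, 21) - M(-28, 14)))*G = (-1134 + (21 - (14 - 28)/(9 + 14)))*126 = (-1134 + (21 - (-14)/23))*126 = (-1134 + (21 - 1*(-14/23)))*126 = (-1134 + (21 + 14/23))*126 = (-1134 + 497/23)*126 = -25585/23*126 = -3223710/23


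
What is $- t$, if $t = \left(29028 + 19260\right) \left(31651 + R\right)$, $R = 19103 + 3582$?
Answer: $-2623776768$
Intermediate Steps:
$R = 22685$
$t = 2623776768$ ($t = \left(29028 + 19260\right) \left(31651 + 22685\right) = 48288 \cdot 54336 = 2623776768$)
$- t = \left(-1\right) 2623776768 = -2623776768$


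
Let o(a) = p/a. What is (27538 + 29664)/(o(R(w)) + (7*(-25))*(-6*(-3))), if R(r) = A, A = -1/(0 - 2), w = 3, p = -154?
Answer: -28601/1729 ≈ -16.542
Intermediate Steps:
A = 1/2 (A = -1/(-2) = -1*(-1/2) = 1/2 ≈ 0.50000)
R(r) = 1/2
o(a) = -154/a
(27538 + 29664)/(o(R(w)) + (7*(-25))*(-6*(-3))) = (27538 + 29664)/(-154/1/2 + (7*(-25))*(-6*(-3))) = 57202/(-154*2 - 175*18) = 57202/(-308 - 3150) = 57202/(-3458) = 57202*(-1/3458) = -28601/1729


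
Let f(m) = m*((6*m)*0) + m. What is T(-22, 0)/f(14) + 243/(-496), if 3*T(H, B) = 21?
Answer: 5/496 ≈ 0.010081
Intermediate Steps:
f(m) = m (f(m) = m*0 + m = 0 + m = m)
T(H, B) = 7 (T(H, B) = (⅓)*21 = 7)
T(-22, 0)/f(14) + 243/(-496) = 7/14 + 243/(-496) = 7*(1/14) + 243*(-1/496) = ½ - 243/496 = 5/496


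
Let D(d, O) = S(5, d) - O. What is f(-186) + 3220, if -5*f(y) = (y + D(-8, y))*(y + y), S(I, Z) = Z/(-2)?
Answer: 17588/5 ≈ 3517.6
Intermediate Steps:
S(I, Z) = -Z/2 (S(I, Z) = Z*(-½) = -Z/2)
D(d, O) = -O - d/2 (D(d, O) = -d/2 - O = -O - d/2)
f(y) = -8*y/5 (f(y) = -(y + (-y - ½*(-8)))*(y + y)/5 = -(y + (-y + 4))*2*y/5 = -(y + (4 - y))*2*y/5 = -4*2*y/5 = -8*y/5)
f(-186) + 3220 = -8/5*(-186) + 3220 = 1488/5 + 3220 = 17588/5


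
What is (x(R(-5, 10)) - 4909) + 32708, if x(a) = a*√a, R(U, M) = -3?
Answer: 27799 - 3*I*√3 ≈ 27799.0 - 5.1962*I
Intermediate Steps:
x(a) = a^(3/2)
(x(R(-5, 10)) - 4909) + 32708 = ((-3)^(3/2) - 4909) + 32708 = (-3*I*√3 - 4909) + 32708 = (-4909 - 3*I*√3) + 32708 = 27799 - 3*I*√3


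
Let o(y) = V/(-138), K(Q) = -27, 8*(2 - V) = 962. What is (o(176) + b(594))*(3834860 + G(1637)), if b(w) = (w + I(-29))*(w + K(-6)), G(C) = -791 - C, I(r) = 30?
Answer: 93560438565406/69 ≈ 1.3559e+12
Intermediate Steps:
V = -473/4 (V = 2 - ⅛*962 = 2 - 481/4 = -473/4 ≈ -118.25)
o(y) = 473/552 (o(y) = -473/4/(-138) = -473/4*(-1/138) = 473/552)
b(w) = (-27 + w)*(30 + w) (b(w) = (w + 30)*(w - 27) = (30 + w)*(-27 + w) = (-27 + w)*(30 + w))
(o(176) + b(594))*(3834860 + G(1637)) = (473/552 + (-810 + 594² + 3*594))*(3834860 + (-791 - 1*1637)) = (473/552 + (-810 + 352836 + 1782))*(3834860 + (-791 - 1637)) = (473/552 + 353808)*(3834860 - 2428) = (195302489/552)*3832432 = 93560438565406/69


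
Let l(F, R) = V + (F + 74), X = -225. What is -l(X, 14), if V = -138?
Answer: 289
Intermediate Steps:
l(F, R) = -64 + F (l(F, R) = -138 + (F + 74) = -138 + (74 + F) = -64 + F)
-l(X, 14) = -(-64 - 225) = -1*(-289) = 289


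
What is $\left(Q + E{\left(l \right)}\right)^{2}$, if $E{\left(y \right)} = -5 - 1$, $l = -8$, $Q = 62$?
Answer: $3136$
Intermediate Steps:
$E{\left(y \right)} = -6$ ($E{\left(y \right)} = -5 - 1 = -6$)
$\left(Q + E{\left(l \right)}\right)^{2} = \left(62 - 6\right)^{2} = 56^{2} = 3136$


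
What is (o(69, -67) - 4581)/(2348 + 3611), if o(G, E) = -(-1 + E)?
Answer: -4513/5959 ≈ -0.75734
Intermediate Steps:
o(G, E) = 1 - E
(o(69, -67) - 4581)/(2348 + 3611) = ((1 - 1*(-67)) - 4581)/(2348 + 3611) = ((1 + 67) - 4581)/5959 = (68 - 4581)*(1/5959) = -4513*1/5959 = -4513/5959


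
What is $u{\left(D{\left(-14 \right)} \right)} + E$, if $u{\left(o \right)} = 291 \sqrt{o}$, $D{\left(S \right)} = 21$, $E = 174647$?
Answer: $174647 + 291 \sqrt{21} \approx 1.7598 \cdot 10^{5}$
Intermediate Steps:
$u{\left(D{\left(-14 \right)} \right)} + E = 291 \sqrt{21} + 174647 = 174647 + 291 \sqrt{21}$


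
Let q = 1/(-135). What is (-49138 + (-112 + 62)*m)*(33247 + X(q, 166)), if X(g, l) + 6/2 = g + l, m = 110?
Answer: -246436448662/135 ≈ -1.8255e+9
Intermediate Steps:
q = -1/135 ≈ -0.0074074
X(g, l) = -3 + g + l (X(g, l) = -3 + (g + l) = -3 + g + l)
(-49138 + (-112 + 62)*m)*(33247 + X(q, 166)) = (-49138 + (-112 + 62)*110)*(33247 + (-3 - 1/135 + 166)) = (-49138 - 50*110)*(33247 + 22004/135) = (-49138 - 5500)*(4510349/135) = -54638*4510349/135 = -246436448662/135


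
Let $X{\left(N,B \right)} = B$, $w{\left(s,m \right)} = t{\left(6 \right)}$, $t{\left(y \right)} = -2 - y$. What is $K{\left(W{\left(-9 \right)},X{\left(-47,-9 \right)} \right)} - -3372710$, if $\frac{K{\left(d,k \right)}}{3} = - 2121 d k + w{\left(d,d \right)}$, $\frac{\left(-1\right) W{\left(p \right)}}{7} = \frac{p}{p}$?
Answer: $2971817$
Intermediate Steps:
$w{\left(s,m \right)} = -8$ ($w{\left(s,m \right)} = -2 - 6 = -8$)
$W{\left(p \right)} = -7$ ($W{\left(p \right)} = - 7 \frac{p}{p} = \left(-7\right) 1 = -7$)
$K{\left(d,k \right)} = -24 - 6363 d k$ ($K{\left(d,k \right)} = 3 \left(- 2121 d k - 8\right) = 3 \left(-8 - 2121 d k\right) = -24 - 6363 d k$)
$K{\left(W{\left(-9 \right)},X{\left(-47,-9 \right)} \right)} - -3372710 = \left(-24 - \left(-44541\right) \left(-9\right)\right) - -3372710 = \left(-24 - 400869\right) + 3372710 = -400893 + 3372710 = 2971817$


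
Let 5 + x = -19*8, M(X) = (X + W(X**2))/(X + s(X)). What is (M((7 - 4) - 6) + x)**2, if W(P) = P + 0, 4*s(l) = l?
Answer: 628849/25 ≈ 25154.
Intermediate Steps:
s(l) = l/4
W(P) = P
M(X) = 4*(X + X**2)/(5*X) (M(X) = (X + X**2)/(X + X/4) = (X + X**2)/((5*X/4)) = (X + X**2)*(4/(5*X)) = 4*(X + X**2)/(5*X))
x = -157 (x = -5 - 19*8 = -5 - 152 = -157)
(M((7 - 4) - 6) + x)**2 = ((4/5 + 4*((7 - 4) - 6)/5) - 157)**2 = ((4/5 + 4*(3 - 6)/5) - 157)**2 = ((4/5 + (4/5)*(-3)) - 157)**2 = ((4/5 - 12/5) - 157)**2 = (-8/5 - 157)**2 = (-793/5)**2 = 628849/25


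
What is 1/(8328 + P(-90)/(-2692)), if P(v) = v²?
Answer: 673/5602719 ≈ 0.00012012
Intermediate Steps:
1/(8328 + P(-90)/(-2692)) = 1/(8328 + (-90)²/(-2692)) = 1/(8328 + 8100*(-1/2692)) = 1/(8328 - 2025/673) = 1/(5602719/673) = 673/5602719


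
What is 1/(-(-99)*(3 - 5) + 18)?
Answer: -1/180 ≈ -0.0055556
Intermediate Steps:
1/(-(-99)*(3 - 5) + 18) = 1/(-(-99)*(-2) + 18) = 1/(-33*6 + 18) = 1/(-198 + 18) = 1/(-180) = -1/180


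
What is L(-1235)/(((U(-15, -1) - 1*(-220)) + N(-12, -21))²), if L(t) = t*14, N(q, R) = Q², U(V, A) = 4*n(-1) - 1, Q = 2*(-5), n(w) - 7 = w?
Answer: -2470/16807 ≈ -0.14696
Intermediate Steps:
n(w) = 7 + w
Q = -10
U(V, A) = 23 (U(V, A) = 4*(7 - 1) - 1 = 4*6 - 1 = 24 - 1 = 23)
N(q, R) = 100 (N(q, R) = (-10)² = 100)
L(t) = 14*t
L(-1235)/(((U(-15, -1) - 1*(-220)) + N(-12, -21))²) = (14*(-1235))/(((23 - 1*(-220)) + 100)²) = -17290/((23 + 220) + 100)² = -17290/(243 + 100)² = -17290/(343²) = -17290/117649 = -17290*1/117649 = -2470/16807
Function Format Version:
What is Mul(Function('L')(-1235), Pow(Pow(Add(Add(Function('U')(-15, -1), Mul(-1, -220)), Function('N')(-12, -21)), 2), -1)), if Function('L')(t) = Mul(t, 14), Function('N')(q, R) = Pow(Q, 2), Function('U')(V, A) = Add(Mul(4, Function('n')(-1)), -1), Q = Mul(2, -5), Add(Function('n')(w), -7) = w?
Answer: Rational(-2470, 16807) ≈ -0.14696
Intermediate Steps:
Function('n')(w) = Add(7, w)
Q = -10
Function('U')(V, A) = 23 (Function('U')(V, A) = Add(Mul(4, Add(7, -1)), -1) = Add(Mul(4, 6), -1) = Add(24, -1) = 23)
Function('N')(q, R) = 100 (Function('N')(q, R) = Pow(-10, 2) = 100)
Function('L')(t) = Mul(14, t)
Mul(Function('L')(-1235), Pow(Pow(Add(Add(Function('U')(-15, -1), Mul(-1, -220)), Function('N')(-12, -21)), 2), -1)) = Mul(Mul(14, -1235), Pow(Pow(Add(Add(23, Mul(-1, -220)), 100), 2), -1)) = Mul(-17290, Pow(Pow(Add(Add(23, 220), 100), 2), -1)) = Mul(-17290, Pow(Pow(Add(243, 100), 2), -1)) = Mul(-17290, Pow(Pow(343, 2), -1)) = Mul(-17290, Pow(117649, -1)) = Mul(-17290, Rational(1, 117649)) = Rational(-2470, 16807)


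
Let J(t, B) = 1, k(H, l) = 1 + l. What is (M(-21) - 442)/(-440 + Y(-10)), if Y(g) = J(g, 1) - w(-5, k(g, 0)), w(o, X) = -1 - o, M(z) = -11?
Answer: 453/443 ≈ 1.0226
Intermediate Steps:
Y(g) = -3 (Y(g) = 1 - (-1 - 1*(-5)) = 1 - (-1 + 5) = 1 - 1*4 = 1 - 4 = -3)
(M(-21) - 442)/(-440 + Y(-10)) = (-11 - 442)/(-440 - 3) = -453/(-443) = -453*(-1/443) = 453/443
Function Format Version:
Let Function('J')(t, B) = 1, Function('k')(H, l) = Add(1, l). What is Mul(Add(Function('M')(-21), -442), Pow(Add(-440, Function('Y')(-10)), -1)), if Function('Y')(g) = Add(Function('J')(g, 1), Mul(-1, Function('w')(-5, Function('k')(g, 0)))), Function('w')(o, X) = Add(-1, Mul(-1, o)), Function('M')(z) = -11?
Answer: Rational(453, 443) ≈ 1.0226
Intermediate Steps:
Function('Y')(g) = -3 (Function('Y')(g) = Add(1, Mul(-1, Add(-1, Mul(-1, -5)))) = Add(1, Mul(-1, Add(-1, 5))) = Add(1, Mul(-1, 4)) = Add(1, -4) = -3)
Mul(Add(Function('M')(-21), -442), Pow(Add(-440, Function('Y')(-10)), -1)) = Mul(Add(-11, -442), Pow(Add(-440, -3), -1)) = Mul(-453, Pow(-443, -1)) = Mul(-453, Rational(-1, 443)) = Rational(453, 443)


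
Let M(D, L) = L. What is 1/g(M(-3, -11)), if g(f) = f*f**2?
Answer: -1/1331 ≈ -0.00075131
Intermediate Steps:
g(f) = f**3
1/g(M(-3, -11)) = 1/((-11)**3) = 1/(-1331) = -1/1331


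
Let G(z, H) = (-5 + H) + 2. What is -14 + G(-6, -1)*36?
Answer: -158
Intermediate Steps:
G(z, H) = -3 + H
-14 + G(-6, -1)*36 = -14 + (-3 - 1)*36 = -14 - 4*36 = -14 - 144 = -158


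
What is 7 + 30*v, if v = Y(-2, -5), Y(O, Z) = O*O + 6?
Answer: 307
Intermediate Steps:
Y(O, Z) = 6 + O**2 (Y(O, Z) = O**2 + 6 = 6 + O**2)
v = 10 (v = 6 + (-2)**2 = 6 + 4 = 10)
7 + 30*v = 7 + 30*10 = 7 + 300 = 307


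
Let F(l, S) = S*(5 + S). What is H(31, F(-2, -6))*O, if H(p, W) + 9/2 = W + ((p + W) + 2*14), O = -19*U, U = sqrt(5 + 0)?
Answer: -2527*sqrt(5)/2 ≈ -2825.3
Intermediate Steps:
U = sqrt(5) ≈ 2.2361
O = -19*sqrt(5) ≈ -42.485
H(p, W) = 47/2 + p + 2*W (H(p, W) = -9/2 + (W + ((p + W) + 2*14)) = -9/2 + (W + ((W + p) + 28)) = -9/2 + (W + (28 + W + p)) = -9/2 + (28 + p + 2*W) = 47/2 + p + 2*W)
H(31, F(-2, -6))*O = (47/2 + 31 + 2*(-6*(5 - 6)))*(-19*sqrt(5)) = (47/2 + 31 + 2*(-6*(-1)))*(-19*sqrt(5)) = (47/2 + 31 + 2*6)*(-19*sqrt(5)) = (47/2 + 31 + 12)*(-19*sqrt(5)) = 133*(-19*sqrt(5))/2 = -2527*sqrt(5)/2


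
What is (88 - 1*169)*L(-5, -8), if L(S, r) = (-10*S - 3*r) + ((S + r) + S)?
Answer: -4536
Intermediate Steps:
L(S, r) = -8*S - 2*r (L(S, r) = (-10*S - 3*r) + (r + 2*S) = -8*S - 2*r)
(88 - 1*169)*L(-5, -8) = (88 - 1*169)*(-8*(-5) - 2*(-8)) = (88 - 169)*(40 + 16) = -81*56 = -4536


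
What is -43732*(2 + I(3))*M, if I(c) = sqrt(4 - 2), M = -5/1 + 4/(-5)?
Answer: 2536456/5 + 1268228*sqrt(2)/5 ≈ 8.6600e+5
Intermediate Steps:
M = -29/5 (M = -5*1 + 4*(-1/5) = -5 - 4/5 = -29/5 ≈ -5.8000)
I(c) = sqrt(2)
-43732*(2 + I(3))*M = -43732*(2 + sqrt(2))*(-29)/5 = -43732*(-58/5 - 29*sqrt(2)/5) = 2536456/5 + 1268228*sqrt(2)/5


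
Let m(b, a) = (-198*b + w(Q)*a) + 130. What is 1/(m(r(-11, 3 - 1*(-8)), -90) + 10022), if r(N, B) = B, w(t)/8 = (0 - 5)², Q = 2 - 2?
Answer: -1/10026 ≈ -9.9741e-5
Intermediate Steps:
Q = 0
w(t) = 200 (w(t) = 8*(0 - 5)² = 8*(-5)² = 8*25 = 200)
m(b, a) = 130 - 198*b + 200*a (m(b, a) = (-198*b + 200*a) + 130 = 130 - 198*b + 200*a)
1/(m(r(-11, 3 - 1*(-8)), -90) + 10022) = 1/((130 - 198*(3 - 1*(-8)) + 200*(-90)) + 10022) = 1/((130 - 198*(3 + 8) - 18000) + 10022) = 1/((130 - 198*11 - 18000) + 10022) = 1/((130 - 2178 - 18000) + 10022) = 1/(-20048 + 10022) = 1/(-10026) = -1/10026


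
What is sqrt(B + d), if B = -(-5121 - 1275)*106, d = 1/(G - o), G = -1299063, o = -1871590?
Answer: sqrt(222231831472857031)/572527 ≈ 823.39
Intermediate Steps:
d = 1/572527 (d = 1/(-1299063 - 1*(-1871590)) = 1/(-1299063 + 1871590) = 1/572527 ≈ 1.7466e-6)
B = 677976 (B = -(-6396)*106 = -1*(-677976) = 677976)
sqrt(B + d) = sqrt(677976 + 1/572527) = sqrt(388159565353/572527) = sqrt(222231831472857031)/572527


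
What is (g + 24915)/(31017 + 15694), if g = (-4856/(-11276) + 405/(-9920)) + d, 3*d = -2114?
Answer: 406224170087/783749295168 ≈ 0.51831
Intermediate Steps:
d = -2114/3 (d = (1/3)*(-2114) = -2114/3 ≈ -704.67)
g = -11816841433/16778688 (g = (-4856/(-11276) + 405/(-9920)) - 2114/3 = (-4856*(-1/11276) + 405*(-1/9920)) - 2114/3 = (1214/2819 - 81/1984) - 2114/3 = 2180237/5592896 - 2114/3 = -11816841433/16778688 ≈ -704.28)
(g + 24915)/(31017 + 15694) = (-11816841433/16778688 + 24915)/(31017 + 15694) = (406224170087/16778688)/46711 = (406224170087/16778688)*(1/46711) = 406224170087/783749295168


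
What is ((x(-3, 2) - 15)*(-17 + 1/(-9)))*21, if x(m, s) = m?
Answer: 6468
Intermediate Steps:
((x(-3, 2) - 15)*(-17 + 1/(-9)))*21 = ((-3 - 15)*(-17 + 1/(-9)))*21 = -18*(-17 - ⅑)*21 = -18*(-154/9)*21 = 308*21 = 6468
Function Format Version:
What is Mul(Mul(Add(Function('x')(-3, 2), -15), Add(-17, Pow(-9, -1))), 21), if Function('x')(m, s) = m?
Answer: 6468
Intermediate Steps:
Mul(Mul(Add(Function('x')(-3, 2), -15), Add(-17, Pow(-9, -1))), 21) = Mul(Mul(Add(-3, -15), Add(-17, Pow(-9, -1))), 21) = Mul(Mul(-18, Add(-17, Rational(-1, 9))), 21) = Mul(Mul(-18, Rational(-154, 9)), 21) = Mul(308, 21) = 6468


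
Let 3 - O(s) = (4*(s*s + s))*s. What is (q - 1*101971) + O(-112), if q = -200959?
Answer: 5266609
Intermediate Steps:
O(s) = 3 - s*(4*s + 4*s²) (O(s) = 3 - 4*(s*s + s)*s = 3 - 4*(s² + s)*s = 3 - 4*(s + s²)*s = 3 - (4*s + 4*s²)*s = 3 - s*(4*s + 4*s²))
(q - 1*101971) + O(-112) = (-200959 - 1*101971) + (3 - 4*(-112)² - 4*(-112)³) = (-200959 - 101971) + (3 - 4*12544 - 4*(-1404928)) = -302930 + (3 - 50176 + 5619712) = -302930 + 5569539 = 5266609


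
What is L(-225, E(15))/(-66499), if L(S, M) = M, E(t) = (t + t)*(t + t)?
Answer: -900/66499 ≈ -0.013534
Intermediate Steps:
E(t) = 4*t² (E(t) = (2*t)*(2*t) = 4*t²)
L(-225, E(15))/(-66499) = (4*15²)/(-66499) = (4*225)*(-1/66499) = 900*(-1/66499) = -900/66499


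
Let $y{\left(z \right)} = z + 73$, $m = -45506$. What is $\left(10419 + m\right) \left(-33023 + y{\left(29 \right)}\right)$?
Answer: $1155099127$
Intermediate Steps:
$y{\left(z \right)} = 73 + z$
$\left(10419 + m\right) \left(-33023 + y{\left(29 \right)}\right) = \left(10419 - 45506\right) \left(-33023 + \left(73 + 29\right)\right) = - 35087 \left(-33023 + 102\right) = \left(-35087\right) \left(-32921\right) = 1155099127$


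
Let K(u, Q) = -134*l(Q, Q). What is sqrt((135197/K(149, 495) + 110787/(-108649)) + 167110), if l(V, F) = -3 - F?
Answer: sqrt(2196164222560272555123483)/3625182534 ≈ 408.79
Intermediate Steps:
K(u, Q) = 402 + 134*Q (K(u, Q) = -134*(-3 - Q) = 402 + 134*Q)
sqrt((135197/K(149, 495) + 110787/(-108649)) + 167110) = sqrt((135197/(402 + 134*495) + 110787/(-108649)) + 167110) = sqrt((135197/(402 + 66330) + 110787*(-1/108649)) + 167110) = sqrt((135197/66732 - 110787/108649) + 167110) = sqrt(7295980769/7250365068 + 167110) = sqrt(1211615802494249/7250365068) = sqrt(2196164222560272555123483)/3625182534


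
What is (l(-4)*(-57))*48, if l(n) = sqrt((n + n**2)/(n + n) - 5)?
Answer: -1368*I*sqrt(26) ≈ -6975.5*I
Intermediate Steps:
l(n) = sqrt(-5 + (n + n**2)/(2*n)) (l(n) = sqrt((n + n**2)/((2*n)) - 5) = sqrt((n + n**2)*(1/(2*n)) - 5) = sqrt((n + n**2)/(2*n) - 5) = sqrt(-5 + (n + n**2)/(2*n)))
(l(-4)*(-57))*48 = ((sqrt(-18 + 2*(-4))/2)*(-57))*48 = ((sqrt(-18 - 8)/2)*(-57))*48 = ((sqrt(-26)/2)*(-57))*48 = (((I*sqrt(26))/2)*(-57))*48 = ((I*sqrt(26)/2)*(-57))*48 = -57*I*sqrt(26)/2*48 = -1368*I*sqrt(26)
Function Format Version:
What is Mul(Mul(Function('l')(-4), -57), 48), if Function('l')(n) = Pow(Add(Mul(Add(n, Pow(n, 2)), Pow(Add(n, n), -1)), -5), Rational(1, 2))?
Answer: Mul(-1368, I, Pow(26, Rational(1, 2))) ≈ Mul(-6975.5, I)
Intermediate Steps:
Function('l')(n) = Pow(Add(-5, Mul(Rational(1, 2), Pow(n, -1), Add(n, Pow(n, 2)))), Rational(1, 2)) (Function('l')(n) = Pow(Add(Mul(Add(n, Pow(n, 2)), Pow(Mul(2, n), -1)), -5), Rational(1, 2)) = Pow(Add(Mul(Add(n, Pow(n, 2)), Mul(Rational(1, 2), Pow(n, -1))), -5), Rational(1, 2)) = Pow(Add(Mul(Rational(1, 2), Pow(n, -1), Add(n, Pow(n, 2))), -5), Rational(1, 2)) = Pow(Add(-5, Mul(Rational(1, 2), Pow(n, -1), Add(n, Pow(n, 2)))), Rational(1, 2)))
Mul(Mul(Function('l')(-4), -57), 48) = Mul(Mul(Mul(Rational(1, 2), Pow(Add(-18, Mul(2, -4)), Rational(1, 2))), -57), 48) = Mul(Mul(Mul(Rational(1, 2), Pow(Add(-18, -8), Rational(1, 2))), -57), 48) = Mul(Mul(Mul(Rational(1, 2), Pow(-26, Rational(1, 2))), -57), 48) = Mul(Mul(Mul(Rational(1, 2), Mul(I, Pow(26, Rational(1, 2)))), -57), 48) = Mul(Mul(Mul(Rational(1, 2), I, Pow(26, Rational(1, 2))), -57), 48) = Mul(Mul(Rational(-57, 2), I, Pow(26, Rational(1, 2))), 48) = Mul(-1368, I, Pow(26, Rational(1, 2)))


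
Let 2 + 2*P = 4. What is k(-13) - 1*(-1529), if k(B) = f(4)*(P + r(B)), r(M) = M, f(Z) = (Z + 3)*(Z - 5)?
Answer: 1613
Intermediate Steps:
P = 1 (P = -1 + (1/2)*4 = -1 + 2 = 1)
f(Z) = (-5 + Z)*(3 + Z) (f(Z) = (3 + Z)*(-5 + Z) = (-5 + Z)*(3 + Z))
k(B) = -7 - 7*B (k(B) = (-15 + 4**2 - 2*4)*(1 + B) = (-15 + 16 - 8)*(1 + B) = -7*(1 + B) = -7 - 7*B)
k(-13) - 1*(-1529) = (-7 - 7*(-13)) - 1*(-1529) = (-7 + 91) + 1529 = 84 + 1529 = 1613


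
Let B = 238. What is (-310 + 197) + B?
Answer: 125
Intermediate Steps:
(-310 + 197) + B = (-310 + 197) + 238 = -113 + 238 = 125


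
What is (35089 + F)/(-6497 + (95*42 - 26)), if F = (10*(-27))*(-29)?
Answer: -42919/2533 ≈ -16.944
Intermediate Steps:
F = 7830 (F = -270*(-29) = 7830)
(35089 + F)/(-6497 + (95*42 - 26)) = (35089 + 7830)/(-6497 + (95*42 - 26)) = 42919/(-6497 + (3990 - 26)) = 42919/(-6497 + 3964) = 42919/(-2533) = 42919*(-1/2533) = -42919/2533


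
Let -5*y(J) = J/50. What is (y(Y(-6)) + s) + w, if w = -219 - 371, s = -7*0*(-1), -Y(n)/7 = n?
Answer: -73771/125 ≈ -590.17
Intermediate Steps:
Y(n) = -7*n
y(J) = -J/250 (y(J) = -J/(5*50) = -J/250)
s = 0 (s = 0*(-1) = 0)
w = -590
(y(Y(-6)) + s) + w = (-(-7)*(-6)/250 + 0) - 590 = (-1/250*42 + 0) - 590 = (-21/125 + 0) - 590 = -21/125 - 590 = -73771/125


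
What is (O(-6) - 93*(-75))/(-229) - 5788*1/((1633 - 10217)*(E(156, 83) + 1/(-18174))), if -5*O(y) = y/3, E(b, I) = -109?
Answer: -74148825119212/2433786341695 ≈ -30.466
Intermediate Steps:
O(y) = -y/15 (O(y) = -y/(5*3) = -y/15)
(O(-6) - 93*(-75))/(-229) - 5788*1/((1633 - 10217)*(E(156, 83) + 1/(-18174))) = (-1/15*(-6) - 93*(-75))/(-229) - 5788*1/((-109 + 1/(-18174))*(1633 - 10217)) = (⅖ + 6975)*(-1/229) - 5788*(-1/(8584*(-109 - 1/18174))) = (34877/5)*(-1/229) - 5788/((-1980967/18174*(-8584))) = -34877/1145 - 5788/8502310364/9087 = -34877/1145 - 5788*9087/8502310364 = -34877/1145 - 13148889/2125577591 = -74148825119212/2433786341695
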